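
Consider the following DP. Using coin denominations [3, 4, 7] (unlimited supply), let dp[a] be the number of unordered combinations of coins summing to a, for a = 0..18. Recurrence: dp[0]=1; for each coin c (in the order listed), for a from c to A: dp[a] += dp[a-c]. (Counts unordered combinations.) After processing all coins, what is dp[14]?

3

after  coin     0     1     2     3     4     5     6     7     8     9    10    11    12    13    14    15    16    17    18
          3     1     0     0     1     0     0     1     0     0     1     0     0     1     0     0     1     0     0     1
          4     1     0     0     1     1     0     1     1     1     1     1     1     2     1     1     2     2     1     2
          7     1     0     0     1     1     0     1     2     1     1     2     2     2     2     3     3     3     3     4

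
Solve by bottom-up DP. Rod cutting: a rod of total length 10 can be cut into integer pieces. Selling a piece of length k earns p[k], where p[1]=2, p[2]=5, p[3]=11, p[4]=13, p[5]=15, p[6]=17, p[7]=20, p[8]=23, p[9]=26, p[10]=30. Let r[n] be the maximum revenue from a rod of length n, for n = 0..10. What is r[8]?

27

   n    0    1    2    3    4    5    6    7    8    9   10
r[n]    0    2    5   11   13   16   22   24   27   33   35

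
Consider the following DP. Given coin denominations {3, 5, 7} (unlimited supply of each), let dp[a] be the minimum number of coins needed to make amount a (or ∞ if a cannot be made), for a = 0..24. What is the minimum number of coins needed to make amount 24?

4

 a  0  1  2  3  4  5  6  7  8  9 10 11 12 13 14 15 16 17 18 19 20 21 22 23 24
dp  0  -  -  1  -  1  2  1  2  3  2  3  2  3  2  3  4  3  4  3  4  3  4  5  4
(- denotes ∞ / unreachable)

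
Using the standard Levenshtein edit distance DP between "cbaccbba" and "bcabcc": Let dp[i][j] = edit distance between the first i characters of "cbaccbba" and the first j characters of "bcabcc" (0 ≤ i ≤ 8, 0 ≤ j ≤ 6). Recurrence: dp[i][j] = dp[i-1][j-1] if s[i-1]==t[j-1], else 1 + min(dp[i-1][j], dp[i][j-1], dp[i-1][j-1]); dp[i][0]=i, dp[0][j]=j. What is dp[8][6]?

   ''  b  c  a  b  c  c
''  0  1  2  3  4  5  6
 c  1  1  1  2  3  4  5
 b  2  1  2  2  2  3  4
 a  3  2  2  2  3  3  4
 c  4  3  2  3  3  3  3
 c  5  4  3  3  4  3  3
 b  6  5  4  4  3  4  4
 b  7  6  5  5  4  4  5
 a  8  7  6  5  5  5  5

5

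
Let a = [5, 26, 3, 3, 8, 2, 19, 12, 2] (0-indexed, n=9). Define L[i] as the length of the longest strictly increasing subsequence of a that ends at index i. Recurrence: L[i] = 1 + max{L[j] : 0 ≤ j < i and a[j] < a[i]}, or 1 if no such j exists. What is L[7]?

   i    0    1    2    3    4    5    6    7    8
a[i]    5   26    3    3    8    2   19   12    2
L[i]    1    2    1    1    2    1    3    3    1

3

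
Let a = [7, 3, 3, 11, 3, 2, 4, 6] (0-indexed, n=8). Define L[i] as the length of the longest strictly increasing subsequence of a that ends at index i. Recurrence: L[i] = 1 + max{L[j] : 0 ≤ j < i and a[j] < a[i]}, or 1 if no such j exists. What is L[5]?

1

   i    0    1    2    3    4    5    6    7
a[i]    7    3    3   11    3    2    4    6
L[i]    1    1    1    2    1    1    2    3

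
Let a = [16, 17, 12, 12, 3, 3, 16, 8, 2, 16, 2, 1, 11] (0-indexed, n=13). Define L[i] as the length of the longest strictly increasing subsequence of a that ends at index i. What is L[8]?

   i    0    1    2    3    4    5    6    7    8    9   10   11   12
a[i]   16   17   12   12    3    3   16    8    2   16    2    1   11
L[i]    1    2    1    1    1    1    2    2    1    3    1    1    3

1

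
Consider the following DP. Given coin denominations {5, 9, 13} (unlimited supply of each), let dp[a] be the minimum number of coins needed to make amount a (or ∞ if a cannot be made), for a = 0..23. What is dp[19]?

3

 a  0  1  2  3  4  5  6  7  8  9 10 11 12 13 14 15 16 17 18 19 20 21 22 23
dp  0  -  -  -  -  1  -  -  -  1  2  -  -  1  2  3  -  -  2  3  4  -  2  3
(- denotes ∞ / unreachable)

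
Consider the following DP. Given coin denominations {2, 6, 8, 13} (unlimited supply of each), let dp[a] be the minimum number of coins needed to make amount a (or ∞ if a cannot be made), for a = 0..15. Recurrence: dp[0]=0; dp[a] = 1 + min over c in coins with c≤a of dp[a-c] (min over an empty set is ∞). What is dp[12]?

 a  0  1  2  3  4  5  6  7  8  9 10 11 12 13 14 15
dp  0  -  1  -  2  -  1  -  1  -  2  -  2  1  2  2
(- denotes ∞ / unreachable)

2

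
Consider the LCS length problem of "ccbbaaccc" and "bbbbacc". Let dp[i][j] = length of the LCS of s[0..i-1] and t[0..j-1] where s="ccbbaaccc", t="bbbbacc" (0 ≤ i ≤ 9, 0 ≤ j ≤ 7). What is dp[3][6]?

1

   ''  b  b  b  b  a  c  c
''  0  0  0  0  0  0  0  0
 c  0  0  0  0  0  0  1  1
 c  0  0  0  0  0  0  1  2
 b  0  1  1  1  1  1  1  2
 b  0  1  2  2  2  2  2  2
 a  0  1  2  2  2  3  3  3
 a  0  1  2  2  2  3  3  3
 c  0  1  2  2  2  3  4  4
 c  0  1  2  2  2  3  4  5
 c  0  1  2  2  2  3  4  5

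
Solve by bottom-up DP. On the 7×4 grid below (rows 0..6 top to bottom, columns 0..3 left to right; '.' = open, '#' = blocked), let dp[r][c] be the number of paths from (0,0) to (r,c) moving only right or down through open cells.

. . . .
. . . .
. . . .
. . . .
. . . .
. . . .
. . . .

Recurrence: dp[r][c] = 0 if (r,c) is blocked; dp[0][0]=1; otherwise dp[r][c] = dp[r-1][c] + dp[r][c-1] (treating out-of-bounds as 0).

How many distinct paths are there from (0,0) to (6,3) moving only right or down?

84

r\c   0   1   2   3
  0   1   1   1   1
  1   1   2   3   4
  2   1   3   6  10
  3   1   4  10  20
  4   1   5  15  35
  5   1   6  21  56
  6   1   7  28  84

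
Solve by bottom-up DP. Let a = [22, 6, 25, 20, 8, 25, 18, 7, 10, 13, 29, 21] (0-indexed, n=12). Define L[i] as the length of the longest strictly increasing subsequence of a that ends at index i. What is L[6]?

3

   i    0    1    2    3    4    5    6    7    8    9   10   11
a[i]   22    6   25   20    8   25   18    7   10   13   29   21
L[i]    1    1    2    2    2    3    3    2    3    4    5    5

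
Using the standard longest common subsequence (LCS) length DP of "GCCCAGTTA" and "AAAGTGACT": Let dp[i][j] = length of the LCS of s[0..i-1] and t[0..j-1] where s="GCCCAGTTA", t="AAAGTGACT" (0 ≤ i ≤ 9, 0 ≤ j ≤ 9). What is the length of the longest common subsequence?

4

   ''  A  A  A  G  T  G  A  C  T
''  0  0  0  0  0  0  0  0  0  0
 G  0  0  0  0  1  1  1  1  1  1
 C  0  0  0  0  1  1  1  1  2  2
 C  0  0  0  0  1  1  1  1  2  2
 C  0  0  0  0  1  1  1  1  2  2
 A  0  1  1  1  1  1  1  2  2  2
 G  0  1  1  1  2  2  2  2  2  2
 T  0  1  1  1  2  3  3  3  3  3
 T  0  1  1  1  2  3  3  3  3  4
 A  0  1  2  2  2  3  3  4  4  4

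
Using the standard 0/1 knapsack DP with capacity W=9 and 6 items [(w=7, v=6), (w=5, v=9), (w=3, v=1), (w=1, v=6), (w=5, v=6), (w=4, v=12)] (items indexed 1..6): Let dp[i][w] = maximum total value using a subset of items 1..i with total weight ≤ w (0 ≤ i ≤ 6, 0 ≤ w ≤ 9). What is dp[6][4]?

i\w   0   1   2   3   4   5   6   7   8   9
  0   0   0   0   0   0   0   0   0   0   0
  1   0   0   0   0   0   0   0   6   6   6
  2   0   0   0   0   0   9   9   9   9   9
  3   0   0   0   1   1   9   9   9  10  10
  4   0   6   6   6   7   9  15  15  15  16
  5   0   6   6   6   7   9  15  15  15  16
  6   0   6   6   6  12  18  18  18  19  21

12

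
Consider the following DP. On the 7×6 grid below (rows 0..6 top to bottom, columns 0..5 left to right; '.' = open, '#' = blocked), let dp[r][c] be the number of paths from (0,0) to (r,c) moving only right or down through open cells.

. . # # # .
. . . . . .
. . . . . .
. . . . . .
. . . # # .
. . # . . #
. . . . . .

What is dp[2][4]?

9

r\c   0   1   2   3   4   5
  0   1   1   0   0   0   0
  1   1   2   2   2   2   2
  2   1   3   5   7   9  11
  3   1   4   9  16  25  36
  4   1   5  14   0   0  36
  5   1   6   0   0   0   0
  6   1   7   7   7   7   7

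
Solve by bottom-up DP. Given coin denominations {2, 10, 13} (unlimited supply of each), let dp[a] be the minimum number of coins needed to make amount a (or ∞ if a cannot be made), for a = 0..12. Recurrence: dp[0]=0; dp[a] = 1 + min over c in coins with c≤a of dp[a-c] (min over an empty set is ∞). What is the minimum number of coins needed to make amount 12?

2

 a  0  1  2  3  4  5  6  7  8  9 10 11 12
dp  0  -  1  -  2  -  3  -  4  -  1  -  2
(- denotes ∞ / unreachable)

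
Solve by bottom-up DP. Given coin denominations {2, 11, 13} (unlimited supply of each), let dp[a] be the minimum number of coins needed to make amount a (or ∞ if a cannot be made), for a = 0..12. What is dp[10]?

 a  0  1  2  3  4  5  6  7  8  9 10 11 12
dp  0  -  1  -  2  -  3  -  4  -  5  1  6
(- denotes ∞ / unreachable)

5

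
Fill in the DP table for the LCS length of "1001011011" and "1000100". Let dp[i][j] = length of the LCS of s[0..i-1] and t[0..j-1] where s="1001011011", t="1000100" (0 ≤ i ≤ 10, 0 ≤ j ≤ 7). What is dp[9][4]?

   ''  1  0  0  0  1  0  0
''  0  0  0  0  0  0  0  0
 1  0  1  1  1  1  1  1  1
 0  0  1  2  2  2  2  2  2
 0  0  1  2  3  3  3  3  3
 1  0  1  2  3  3  4  4  4
 0  0  1  2  3  4  4  5  5
 1  0  1  2  3  4  5  5  5
 1  0  1  2  3  4  5  5  5
 0  0  1  2  3  4  5  6  6
 1  0  1  2  3  4  5  6  6
 1  0  1  2  3  4  5  6  6

4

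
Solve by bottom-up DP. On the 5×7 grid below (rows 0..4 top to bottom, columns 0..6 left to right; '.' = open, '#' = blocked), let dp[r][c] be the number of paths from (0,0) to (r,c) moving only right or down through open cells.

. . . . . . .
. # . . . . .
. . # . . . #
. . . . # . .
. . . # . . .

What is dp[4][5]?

9

r\c   0   1   2   3   4   5   6
  0   1   1   1   1   1   1   1
  1   1   0   1   2   3   4   5
  2   1   1   0   2   5   9   0
  3   1   2   2   4   0   9   9
  4   1   3   5   0   0   9  18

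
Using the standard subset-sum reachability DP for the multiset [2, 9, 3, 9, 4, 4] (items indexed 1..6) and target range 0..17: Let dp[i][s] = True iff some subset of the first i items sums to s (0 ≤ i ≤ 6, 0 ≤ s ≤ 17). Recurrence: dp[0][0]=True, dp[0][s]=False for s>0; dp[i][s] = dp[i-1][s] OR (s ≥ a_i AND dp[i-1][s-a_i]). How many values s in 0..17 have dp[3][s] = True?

i\s   0   1   2   3   4   5   6   7   8   9  10  11  12  13  14  15  16  17
  0   T   F   F   F   F   F   F   F   F   F   F   F   F   F   F   F   F   F
  1   T   F   T   F   F   F   F   F   F   F   F   F   F   F   F   F   F   F
  2   T   F   T   F   F   F   F   F   F   T   F   T   F   F   F   F   F   F
  3   T   F   T   T   F   T   F   F   F   T   F   T   T   F   T   F   F   F
  4   T   F   T   T   F   T   F   F   F   T   F   T   T   F   T   F   F   F
  5   T   F   T   T   T   T   T   T   F   T   F   T   T   T   T   T   T   F
  6   T   F   T   T   T   T   T   T   T   T   T   T   T   T   T   T   T   T

8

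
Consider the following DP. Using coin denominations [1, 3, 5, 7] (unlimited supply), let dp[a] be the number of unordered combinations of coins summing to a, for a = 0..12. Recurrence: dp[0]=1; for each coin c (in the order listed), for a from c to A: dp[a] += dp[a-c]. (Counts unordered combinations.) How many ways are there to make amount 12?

12

after  coin     0     1     2     3     4     5     6     7     8     9    10    11    12
          1     1     1     1     1     1     1     1     1     1     1     1     1     1
          3     1     1     1     2     2     2     3     3     3     4     4     4     5
          5     1     1     1     2     2     3     4     4     5     6     7     8     9
          7     1     1     1     2     2     3     4     5     6     7     9    10    12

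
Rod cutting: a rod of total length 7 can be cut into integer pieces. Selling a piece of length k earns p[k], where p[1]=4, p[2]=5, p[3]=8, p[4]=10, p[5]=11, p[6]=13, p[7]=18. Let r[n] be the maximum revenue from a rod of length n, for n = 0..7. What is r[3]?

12

   n    0    1    2    3    4    5    6    7
r[n]    0    4    8   12   16   20   24   28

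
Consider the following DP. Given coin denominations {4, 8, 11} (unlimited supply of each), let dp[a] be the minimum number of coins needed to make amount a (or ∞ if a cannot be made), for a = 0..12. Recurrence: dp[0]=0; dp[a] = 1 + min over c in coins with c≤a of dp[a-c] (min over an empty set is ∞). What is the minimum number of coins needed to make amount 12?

2

 a  0  1  2  3  4  5  6  7  8  9 10 11 12
dp  0  -  -  -  1  -  -  -  1  -  -  1  2
(- denotes ∞ / unreachable)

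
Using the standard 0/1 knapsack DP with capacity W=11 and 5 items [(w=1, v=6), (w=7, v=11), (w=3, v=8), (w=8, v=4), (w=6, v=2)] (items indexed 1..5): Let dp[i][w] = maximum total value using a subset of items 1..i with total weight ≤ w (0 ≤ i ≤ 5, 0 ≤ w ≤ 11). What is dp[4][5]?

i\w   0   1   2   3   4   5   6   7   8   9  10  11
  0   0   0   0   0   0   0   0   0   0   0   0   0
  1   0   6   6   6   6   6   6   6   6   6   6   6
  2   0   6   6   6   6   6   6  11  17  17  17  17
  3   0   6   6   8  14  14  14  14  17  17  19  25
  4   0   6   6   8  14  14  14  14  17  17  19  25
  5   0   6   6   8  14  14  14  14  17  17  19  25

14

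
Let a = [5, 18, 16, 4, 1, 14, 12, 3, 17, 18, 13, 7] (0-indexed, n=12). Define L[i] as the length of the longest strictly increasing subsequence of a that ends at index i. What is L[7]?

2

   i    0    1    2    3    4    5    6    7    8    9   10   11
a[i]    5   18   16    4    1   14   12    3   17   18   13    7
L[i]    1    2    2    1    1    2    2    2    3    4    3    3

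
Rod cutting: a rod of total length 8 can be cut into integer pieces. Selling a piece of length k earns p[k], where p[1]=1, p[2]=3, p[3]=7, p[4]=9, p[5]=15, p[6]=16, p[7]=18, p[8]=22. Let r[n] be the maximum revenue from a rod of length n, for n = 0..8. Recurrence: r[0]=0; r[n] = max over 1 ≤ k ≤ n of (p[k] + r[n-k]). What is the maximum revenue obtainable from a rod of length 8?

22

   n    0    1    2    3    4    5    6    7    8
r[n]    0    1    3    7    9   15   16   18   22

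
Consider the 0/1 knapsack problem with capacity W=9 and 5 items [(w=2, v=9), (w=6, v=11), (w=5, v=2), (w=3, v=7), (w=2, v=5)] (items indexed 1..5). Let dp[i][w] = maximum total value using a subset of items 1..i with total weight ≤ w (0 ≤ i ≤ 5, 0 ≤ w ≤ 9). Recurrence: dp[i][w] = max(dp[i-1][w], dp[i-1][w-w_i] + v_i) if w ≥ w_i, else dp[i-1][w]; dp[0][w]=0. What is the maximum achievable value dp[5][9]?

21

i\w   0   1   2   3   4   5   6   7   8   9
  0   0   0   0   0   0   0   0   0   0   0
  1   0   0   9   9   9   9   9   9   9   9
  2   0   0   9   9   9   9  11  11  20  20
  3   0   0   9   9   9   9  11  11  20  20
  4   0   0   9   9   9  16  16  16  20  20
  5   0   0   9   9  14  16  16  21  21  21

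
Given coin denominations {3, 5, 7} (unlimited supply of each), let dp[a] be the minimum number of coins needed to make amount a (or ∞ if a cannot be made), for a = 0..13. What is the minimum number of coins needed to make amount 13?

 a  0  1  2  3  4  5  6  7  8  9 10 11 12 13
dp  0  -  -  1  -  1  2  1  2  3  2  3  2  3
(- denotes ∞ / unreachable)

3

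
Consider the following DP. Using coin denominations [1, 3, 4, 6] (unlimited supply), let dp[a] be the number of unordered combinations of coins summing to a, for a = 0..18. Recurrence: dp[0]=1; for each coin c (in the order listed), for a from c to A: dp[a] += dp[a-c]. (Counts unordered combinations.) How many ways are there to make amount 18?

36

after  coin     0     1     2     3     4     5     6     7     8     9    10    11    12    13    14    15    16    17    18
          1     1     1     1     1     1     1     1     1     1     1     1     1     1     1     1     1     1     1     1
          3     1     1     1     2     2     2     3     3     3     4     4     4     5     5     5     6     6     6     7
          4     1     1     1     2     3     3     4     5     6     7     8     9    11    12    13    15    17    18    20
          6     1     1     1     2     3     3     5     6     7     9    11    12    16    18    20    24    28    30    36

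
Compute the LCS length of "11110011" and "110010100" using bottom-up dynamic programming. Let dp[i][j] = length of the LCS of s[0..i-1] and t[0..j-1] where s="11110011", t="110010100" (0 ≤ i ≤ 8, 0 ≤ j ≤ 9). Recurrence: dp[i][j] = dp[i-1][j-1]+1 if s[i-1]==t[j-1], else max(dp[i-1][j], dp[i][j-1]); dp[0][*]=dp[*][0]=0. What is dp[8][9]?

6

   ''  1  1  0  0  1  0  1  0  0
''  0  0  0  0  0  0  0  0  0  0
 1  0  1  1  1  1  1  1  1  1  1
 1  0  1  2  2  2  2  2  2  2  2
 1  0  1  2  2  2  3  3  3  3  3
 1  0  1  2  2  2  3  3  4  4  4
 0  0  1  2  3  3  3  4  4  5  5
 0  0  1  2  3  4  4  4  4  5  6
 1  0  1  2  3  4  5  5  5  5  6
 1  0  1  2  3  4  5  5  6  6  6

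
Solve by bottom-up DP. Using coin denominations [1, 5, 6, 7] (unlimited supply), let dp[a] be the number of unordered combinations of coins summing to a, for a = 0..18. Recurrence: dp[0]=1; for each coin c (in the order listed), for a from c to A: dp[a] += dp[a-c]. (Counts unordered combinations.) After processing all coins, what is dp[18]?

after  coin     0     1     2     3     4     5     6     7     8     9    10    11    12    13    14    15    16    17    18
          1     1     1     1     1     1     1     1     1     1     1     1     1     1     1     1     1     1     1     1
          5     1     1     1     1     1     2     2     2     2     2     3     3     3     3     3     4     4     4     4
          6     1     1     1     1     1     2     3     3     3     3     4     5     6     6     6     7     8     9    10
          7     1     1     1     1     1     2     3     4     4     4     5     6     8     9    10    11    12    14    16

16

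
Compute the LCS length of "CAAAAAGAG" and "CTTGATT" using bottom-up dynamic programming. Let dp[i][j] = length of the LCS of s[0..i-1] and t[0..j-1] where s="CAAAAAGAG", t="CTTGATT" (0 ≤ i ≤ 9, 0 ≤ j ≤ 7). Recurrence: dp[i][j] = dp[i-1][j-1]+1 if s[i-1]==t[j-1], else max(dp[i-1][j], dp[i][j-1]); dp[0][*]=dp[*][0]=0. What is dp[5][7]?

2

   ''  C  T  T  G  A  T  T
''  0  0  0  0  0  0  0  0
 C  0  1  1  1  1  1  1  1
 A  0  1  1  1  1  2  2  2
 A  0  1  1  1  1  2  2  2
 A  0  1  1  1  1  2  2  2
 A  0  1  1  1  1  2  2  2
 A  0  1  1  1  1  2  2  2
 G  0  1  1  1  2  2  2  2
 A  0  1  1  1  2  3  3  3
 G  0  1  1  1  2  3  3  3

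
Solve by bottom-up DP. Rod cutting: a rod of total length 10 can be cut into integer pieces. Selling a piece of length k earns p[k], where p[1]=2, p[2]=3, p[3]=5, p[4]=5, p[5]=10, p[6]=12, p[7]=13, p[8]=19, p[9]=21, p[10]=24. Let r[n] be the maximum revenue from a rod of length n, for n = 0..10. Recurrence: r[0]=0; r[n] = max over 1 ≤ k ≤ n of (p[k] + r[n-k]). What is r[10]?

24

   n    0    1    2    3    4    5    6    7    8    9   10
r[n]    0    2    4    6    8   10   12   14   19   21   24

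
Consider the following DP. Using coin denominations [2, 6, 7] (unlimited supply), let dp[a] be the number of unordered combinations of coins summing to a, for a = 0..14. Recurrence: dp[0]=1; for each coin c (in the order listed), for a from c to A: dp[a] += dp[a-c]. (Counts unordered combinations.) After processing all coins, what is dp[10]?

2

after  coin     0     1     2     3     4     5     6     7     8     9    10    11    12    13    14
          2     1     0     1     0     1     0     1     0     1     0     1     0     1     0     1
          6     1     0     1     0     1     0     2     0     2     0     2     0     3     0     3
          7     1     0     1     0     1     0     2     1     2     1     2     1     3     2     4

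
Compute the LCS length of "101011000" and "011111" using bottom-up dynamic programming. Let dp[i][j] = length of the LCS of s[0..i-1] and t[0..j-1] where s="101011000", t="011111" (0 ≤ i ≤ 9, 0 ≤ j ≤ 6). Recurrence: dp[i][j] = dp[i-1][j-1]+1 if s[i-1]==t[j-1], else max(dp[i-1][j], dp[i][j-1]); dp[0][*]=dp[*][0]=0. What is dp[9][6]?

4

   ''  0  1  1  1  1  1
''  0  0  0  0  0  0  0
 1  0  0  1  1  1  1  1
 0  0  1  1  1  1  1  1
 1  0  1  2  2  2  2  2
 0  0  1  2  2  2  2  2
 1  0  1  2  3  3  3  3
 1  0  1  2  3  4  4  4
 0  0  1  2  3  4  4  4
 0  0  1  2  3  4  4  4
 0  0  1  2  3  4  4  4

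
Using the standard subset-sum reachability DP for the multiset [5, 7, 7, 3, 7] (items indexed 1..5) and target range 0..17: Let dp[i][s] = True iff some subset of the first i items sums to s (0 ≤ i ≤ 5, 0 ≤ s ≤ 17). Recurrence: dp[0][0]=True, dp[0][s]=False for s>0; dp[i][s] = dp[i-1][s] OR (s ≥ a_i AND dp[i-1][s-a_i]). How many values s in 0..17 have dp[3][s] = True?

5

i\s   0   1   2   3   4   5   6   7   8   9  10  11  12  13  14  15  16  17
  0   T   F   F   F   F   F   F   F   F   F   F   F   F   F   F   F   F   F
  1   T   F   F   F   F   T   F   F   F   F   F   F   F   F   F   F   F   F
  2   T   F   F   F   F   T   F   T   F   F   F   F   T   F   F   F   F   F
  3   T   F   F   F   F   T   F   T   F   F   F   F   T   F   T   F   F   F
  4   T   F   F   T   F   T   F   T   T   F   T   F   T   F   T   T   F   T
  5   T   F   F   T   F   T   F   T   T   F   T   F   T   F   T   T   F   T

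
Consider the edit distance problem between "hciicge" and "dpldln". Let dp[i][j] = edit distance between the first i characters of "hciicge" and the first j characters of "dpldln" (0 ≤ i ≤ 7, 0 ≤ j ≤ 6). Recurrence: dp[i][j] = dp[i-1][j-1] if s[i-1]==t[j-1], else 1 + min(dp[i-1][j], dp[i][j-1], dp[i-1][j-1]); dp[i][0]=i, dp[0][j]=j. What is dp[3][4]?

   ''  d  p  l  d  l  n
''  0  1  2  3  4  5  6
 h  1  1  2  3  4  5  6
 c  2  2  2  3  4  5  6
 i  3  3  3  3  4  5  6
 i  4  4  4  4  4  5  6
 c  5  5  5  5  5  5  6
 g  6  6  6  6  6  6  6
 e  7  7  7  7  7  7  7

4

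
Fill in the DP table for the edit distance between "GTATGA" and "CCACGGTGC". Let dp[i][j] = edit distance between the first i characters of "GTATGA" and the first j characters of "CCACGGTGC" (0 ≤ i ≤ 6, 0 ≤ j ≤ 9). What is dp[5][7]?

5

   ''  C  C  A  C  G  G  T  G  C
''  0  1  2  3  4  5  6  7  8  9
 G  1  1  2  3  4  4  5  6  7  8
 T  2  2  2  3  4  5  5  5  6  7
 A  3  3  3  2  3  4  5  6  6  7
 T  4  4  4  3  3  4  5  5  6  7
 G  5  5  5  4  4  3  4  5  5  6
 A  6  6  6  5  5  4  4  5  6  6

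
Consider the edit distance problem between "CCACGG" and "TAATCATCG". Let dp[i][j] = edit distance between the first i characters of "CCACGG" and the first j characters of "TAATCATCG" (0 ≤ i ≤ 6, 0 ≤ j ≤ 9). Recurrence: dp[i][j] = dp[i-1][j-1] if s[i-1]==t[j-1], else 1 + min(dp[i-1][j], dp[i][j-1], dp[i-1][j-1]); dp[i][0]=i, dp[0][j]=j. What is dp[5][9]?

5

   ''  T  A  A  T  C  A  T  C  G
''  0  1  2  3  4  5  6  7  8  9
 C  1  1  2  3  4  4  5  6  7  8
 C  2  2  2  3  4  4  5  6  6  7
 A  3  3  2  2  3  4  4  5  6  7
 C  4  4  3  3  3  3  4  5  5  6
 G  5  5  4  4  4  4  4  5  6  5
 G  6  6  5  5  5  5  5  5  6  6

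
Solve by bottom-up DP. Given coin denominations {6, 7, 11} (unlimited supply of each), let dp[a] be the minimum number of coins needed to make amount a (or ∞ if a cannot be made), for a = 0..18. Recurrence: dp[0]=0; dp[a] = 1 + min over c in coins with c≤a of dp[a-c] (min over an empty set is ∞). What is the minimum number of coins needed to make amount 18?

 a  0  1  2  3  4  5  6  7  8  9 10 11 12 13 14 15 16 17 18
dp  0  -  -  -  -  -  1  1  -  -  -  1  2  2  2  -  -  2  2
(- denotes ∞ / unreachable)

2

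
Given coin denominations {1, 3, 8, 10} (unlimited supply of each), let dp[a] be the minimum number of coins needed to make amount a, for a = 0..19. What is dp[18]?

 a  0  1  2  3  4  5  6  7  8  9 10 11 12 13 14 15 16 17 18 19
dp  0  1  2  1  2  3  2  3  1  2  1  2  3  2  3  4  2  3  2  3

2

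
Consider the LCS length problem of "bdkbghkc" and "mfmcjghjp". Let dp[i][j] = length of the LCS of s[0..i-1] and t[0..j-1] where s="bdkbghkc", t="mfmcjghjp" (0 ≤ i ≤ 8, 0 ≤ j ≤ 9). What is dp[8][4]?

   ''  m  f  m  c  j  g  h  j  p
''  0  0  0  0  0  0  0  0  0  0
 b  0  0  0  0  0  0  0  0  0  0
 d  0  0  0  0  0  0  0  0  0  0
 k  0  0  0  0  0  0  0  0  0  0
 b  0  0  0  0  0  0  0  0  0  0
 g  0  0  0  0  0  0  1  1  1  1
 h  0  0  0  0  0  0  1  2  2  2
 k  0  0  0  0  0  0  1  2  2  2
 c  0  0  0  0  1  1  1  2  2  2

1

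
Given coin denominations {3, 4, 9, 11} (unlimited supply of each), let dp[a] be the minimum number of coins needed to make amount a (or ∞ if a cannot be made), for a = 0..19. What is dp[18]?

 a  0  1  2  3  4  5  6  7  8  9 10 11 12 13 14 15 16 17 18 19
dp  0  -  -  1  1  -  2  2  2  1  3  1  2  2  2  2  3  3  2  3
(- denotes ∞ / unreachable)

2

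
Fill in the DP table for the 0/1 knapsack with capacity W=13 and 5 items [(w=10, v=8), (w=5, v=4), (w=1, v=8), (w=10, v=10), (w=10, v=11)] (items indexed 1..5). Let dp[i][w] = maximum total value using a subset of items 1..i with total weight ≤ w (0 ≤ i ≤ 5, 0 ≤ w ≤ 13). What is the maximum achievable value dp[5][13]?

i\w   0   1   2   3   4   5   6   7   8   9  10  11  12  13
  0   0   0   0   0   0   0   0   0   0   0   0   0   0   0
  1   0   0   0   0   0   0   0   0   0   0   8   8   8   8
  2   0   0   0   0   0   4   4   4   4   4   8   8   8   8
  3   0   8   8   8   8   8  12  12  12  12  12  16  16  16
  4   0   8   8   8   8   8  12  12  12  12  12  18  18  18
  5   0   8   8   8   8   8  12  12  12  12  12  19  19  19

19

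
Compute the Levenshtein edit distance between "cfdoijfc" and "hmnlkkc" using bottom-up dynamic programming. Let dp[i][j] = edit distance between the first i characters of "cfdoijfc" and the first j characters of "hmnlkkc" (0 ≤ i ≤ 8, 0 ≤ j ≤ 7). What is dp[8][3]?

8

   ''  h  m  n  l  k  k  c
''  0  1  2  3  4  5  6  7
 c  1  1  2  3  4  5  6  6
 f  2  2  2  3  4  5  6  7
 d  3  3  3  3  4  5  6  7
 o  4  4  4  4  4  5  6  7
 i  5  5  5  5  5  5  6  7
 j  6  6  6  6  6  6  6  7
 f  7  7  7  7  7  7  7  7
 c  8  8  8  8  8  8  8  7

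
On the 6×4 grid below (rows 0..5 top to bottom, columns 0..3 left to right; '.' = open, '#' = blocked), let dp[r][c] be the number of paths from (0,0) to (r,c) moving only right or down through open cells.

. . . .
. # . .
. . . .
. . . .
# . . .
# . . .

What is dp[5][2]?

r\c   0   1   2   3
  0   1   1   1   1
  1   1   0   1   2
  2   1   1   2   4
  3   1   2   4   8
  4   0   2   6  14
  5   0   2   8  22

8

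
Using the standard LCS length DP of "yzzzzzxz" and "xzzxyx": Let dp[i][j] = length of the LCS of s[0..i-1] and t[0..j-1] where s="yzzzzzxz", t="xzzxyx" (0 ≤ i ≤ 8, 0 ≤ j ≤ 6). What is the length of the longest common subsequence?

   ''  x  z  z  x  y  x
''  0  0  0  0  0  0  0
 y  0  0  0  0  0  1  1
 z  0  0  1  1  1  1  1
 z  0  0  1  2  2  2  2
 z  0  0  1  2  2  2  2
 z  0  0  1  2  2  2  2
 z  0  0  1  2  2  2  2
 x  0  1  1  2  3  3  3
 z  0  1  2  2  3  3  3

3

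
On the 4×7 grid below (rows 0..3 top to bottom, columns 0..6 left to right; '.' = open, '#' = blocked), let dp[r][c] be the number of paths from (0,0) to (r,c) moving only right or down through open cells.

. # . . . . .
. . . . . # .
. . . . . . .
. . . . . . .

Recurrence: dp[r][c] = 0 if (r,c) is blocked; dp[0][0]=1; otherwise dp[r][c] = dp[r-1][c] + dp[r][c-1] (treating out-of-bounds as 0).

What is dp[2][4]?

5

r\c   0   1   2   3   4   5   6
  0   1   0   0   0   0   0   0
  1   1   1   1   1   1   0   0
  2   1   2   3   4   5   5   5
  3   1   3   6  10  15  20  25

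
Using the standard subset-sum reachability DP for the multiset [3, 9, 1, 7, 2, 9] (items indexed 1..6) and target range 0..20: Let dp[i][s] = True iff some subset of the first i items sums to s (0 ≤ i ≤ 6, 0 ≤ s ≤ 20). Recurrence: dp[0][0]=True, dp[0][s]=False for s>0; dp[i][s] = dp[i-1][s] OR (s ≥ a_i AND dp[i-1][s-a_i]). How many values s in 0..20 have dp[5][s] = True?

i\s   0   1   2   3   4   5   6   7   8   9  10  11  12  13  14  15  16  17  18  19  20
  0   T   F   F   F   F   F   F   F   F   F   F   F   F   F   F   F   F   F   F   F   F
  1   T   F   F   T   F   F   F   F   F   F   F   F   F   F   F   F   F   F   F   F   F
  2   T   F   F   T   F   F   F   F   F   T   F   F   T   F   F   F   F   F   F   F   F
  3   T   T   F   T   T   F   F   F   F   T   T   F   T   T   F   F   F   F   F   F   F
  4   T   T   F   T   T   F   F   T   T   T   T   T   T   T   F   F   T   T   F   T   T
  5   T   T   T   T   T   T   T   T   T   T   T   T   T   T   T   T   T   T   T   T   T
  6   T   T   T   T   T   T   T   T   T   T   T   T   T   T   T   T   T   T   T   T   T

21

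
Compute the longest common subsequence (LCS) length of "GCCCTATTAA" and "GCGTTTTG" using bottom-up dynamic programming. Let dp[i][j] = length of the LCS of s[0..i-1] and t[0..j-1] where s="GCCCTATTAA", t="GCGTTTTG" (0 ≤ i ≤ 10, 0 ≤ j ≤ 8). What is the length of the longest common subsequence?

5

   ''  G  C  G  T  T  T  T  G
''  0  0  0  0  0  0  0  0  0
 G  0  1  1  1  1  1  1  1  1
 C  0  1  2  2  2  2  2  2  2
 C  0  1  2  2  2  2  2  2  2
 C  0  1  2  2  2  2  2  2  2
 T  0  1  2  2  3  3  3  3  3
 A  0  1  2  2  3  3  3  3  3
 T  0  1  2  2  3  4  4  4  4
 T  0  1  2  2  3  4  5  5  5
 A  0  1  2  2  3  4  5  5  5
 A  0  1  2  2  3  4  5  5  5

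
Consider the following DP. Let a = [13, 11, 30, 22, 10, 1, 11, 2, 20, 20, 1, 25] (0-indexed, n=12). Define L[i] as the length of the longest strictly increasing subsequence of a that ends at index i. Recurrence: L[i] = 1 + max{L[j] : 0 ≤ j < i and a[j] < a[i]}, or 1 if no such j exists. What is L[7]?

2

   i    0    1    2    3    4    5    6    7    8    9   10   11
a[i]   13   11   30   22   10    1   11    2   20   20    1   25
L[i]    1    1    2    2    1    1    2    2    3    3    1    4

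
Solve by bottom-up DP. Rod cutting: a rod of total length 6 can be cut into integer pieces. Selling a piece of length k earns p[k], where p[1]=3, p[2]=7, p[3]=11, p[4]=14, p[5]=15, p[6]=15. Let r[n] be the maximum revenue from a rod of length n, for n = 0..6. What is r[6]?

   n    0    1    2    3    4    5    6
r[n]    0    3    7   11   14   18   22

22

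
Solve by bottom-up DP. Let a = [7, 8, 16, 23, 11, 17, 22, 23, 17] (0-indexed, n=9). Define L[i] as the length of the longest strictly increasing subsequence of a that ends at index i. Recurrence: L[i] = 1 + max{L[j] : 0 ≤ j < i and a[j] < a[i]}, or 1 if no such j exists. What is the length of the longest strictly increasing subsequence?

6

   i    0    1    2    3    4    5    6    7    8
a[i]    7    8   16   23   11   17   22   23   17
L[i]    1    2    3    4    3    4    5    6    4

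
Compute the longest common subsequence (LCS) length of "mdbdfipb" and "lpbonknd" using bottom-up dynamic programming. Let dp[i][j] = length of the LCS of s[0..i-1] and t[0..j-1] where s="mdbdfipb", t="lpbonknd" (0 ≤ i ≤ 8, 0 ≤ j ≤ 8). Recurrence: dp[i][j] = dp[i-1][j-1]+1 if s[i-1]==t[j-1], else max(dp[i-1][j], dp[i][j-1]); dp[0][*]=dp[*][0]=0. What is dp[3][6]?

   ''  l  p  b  o  n  k  n  d
''  0  0  0  0  0  0  0  0  0
 m  0  0  0  0  0  0  0  0  0
 d  0  0  0  0  0  0  0  0  1
 b  0  0  0  1  1  1  1  1  1
 d  0  0  0  1  1  1  1  1  2
 f  0  0  0  1  1  1  1  1  2
 i  0  0  0  1  1  1  1  1  2
 p  0  0  1  1  1  1  1  1  2
 b  0  0  1  2  2  2  2  2  2

1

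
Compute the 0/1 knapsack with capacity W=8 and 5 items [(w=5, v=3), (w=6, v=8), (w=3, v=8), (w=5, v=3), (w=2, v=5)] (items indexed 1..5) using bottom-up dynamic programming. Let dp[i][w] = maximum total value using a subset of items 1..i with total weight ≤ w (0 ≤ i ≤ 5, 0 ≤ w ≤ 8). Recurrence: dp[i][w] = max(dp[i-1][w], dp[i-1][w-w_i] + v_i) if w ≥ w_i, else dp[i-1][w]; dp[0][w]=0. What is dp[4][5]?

i\w   0   1   2   3   4   5   6   7   8
  0   0   0   0   0   0   0   0   0   0
  1   0   0   0   0   0   3   3   3   3
  2   0   0   0   0   0   3   8   8   8
  3   0   0   0   8   8   8   8   8  11
  4   0   0   0   8   8   8   8   8  11
  5   0   0   5   8   8  13  13  13  13

8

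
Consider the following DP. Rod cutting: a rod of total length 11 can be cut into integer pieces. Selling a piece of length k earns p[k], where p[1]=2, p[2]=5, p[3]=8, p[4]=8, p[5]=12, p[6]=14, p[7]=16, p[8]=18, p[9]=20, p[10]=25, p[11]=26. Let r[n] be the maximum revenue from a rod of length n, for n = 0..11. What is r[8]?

21

   n    0    1    2    3    4    5    6    7    8    9   10   11
r[n]    0    2    5    8   10   13   16   18   21   24   26   29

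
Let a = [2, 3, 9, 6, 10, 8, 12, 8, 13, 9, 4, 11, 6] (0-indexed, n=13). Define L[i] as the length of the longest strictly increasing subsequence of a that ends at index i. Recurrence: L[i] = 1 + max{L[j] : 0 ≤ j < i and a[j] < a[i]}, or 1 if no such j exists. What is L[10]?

   i    0    1    2    3    4    5    6    7    8    9   10   11   12
a[i]    2    3    9    6   10    8   12    8   13    9    4   11    6
L[i]    1    2    3    3    4    4    5    4    6    5    3    6    4

3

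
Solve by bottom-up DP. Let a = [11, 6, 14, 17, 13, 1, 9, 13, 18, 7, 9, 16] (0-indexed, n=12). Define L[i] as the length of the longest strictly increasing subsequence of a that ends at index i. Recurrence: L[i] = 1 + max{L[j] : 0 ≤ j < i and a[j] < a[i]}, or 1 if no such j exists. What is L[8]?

   i    0    1    2    3    4    5    6    7    8    9   10   11
a[i]   11    6   14   17   13    1    9   13   18    7    9   16
L[i]    1    1    2    3    2    1    2    3    4    2    3    4

4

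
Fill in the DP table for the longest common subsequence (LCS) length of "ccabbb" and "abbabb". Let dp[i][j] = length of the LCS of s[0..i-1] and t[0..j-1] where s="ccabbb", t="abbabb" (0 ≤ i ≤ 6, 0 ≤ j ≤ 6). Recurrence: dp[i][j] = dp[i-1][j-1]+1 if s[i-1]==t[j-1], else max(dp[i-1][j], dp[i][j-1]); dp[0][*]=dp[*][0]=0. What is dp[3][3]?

   ''  a  b  b  a  b  b
''  0  0  0  0  0  0  0
 c  0  0  0  0  0  0  0
 c  0  0  0  0  0  0  0
 a  0  1  1  1  1  1  1
 b  0  1  2  2  2  2  2
 b  0  1  2  3  3  3  3
 b  0  1  2  3  3  4  4

1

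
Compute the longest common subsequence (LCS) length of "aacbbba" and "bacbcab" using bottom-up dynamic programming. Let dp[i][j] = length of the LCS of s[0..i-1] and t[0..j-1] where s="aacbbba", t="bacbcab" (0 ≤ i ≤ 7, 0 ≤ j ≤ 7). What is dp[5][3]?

   ''  b  a  c  b  c  a  b
''  0  0  0  0  0  0  0  0
 a  0  0  1  1  1  1  1  1
 a  0  0  1  1  1  1  2  2
 c  0  0  1  2  2  2  2  2
 b  0  1  1  2  3  3  3  3
 b  0  1  1  2  3  3  3  4
 b  0  1  1  2  3  3  3  4
 a  0  1  2  2  3  3  4  4

2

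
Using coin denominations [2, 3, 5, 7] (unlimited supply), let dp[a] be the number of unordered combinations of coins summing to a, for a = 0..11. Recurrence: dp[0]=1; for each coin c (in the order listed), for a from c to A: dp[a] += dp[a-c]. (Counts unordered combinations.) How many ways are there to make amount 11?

after  coin     0     1     2     3     4     5     6     7     8     9    10    11
          2     1     0     1     0     1     0     1     0     1     0     1     0
          3     1     0     1     1     1     1     2     1     2     2     2     2
          5     1     0     1     1     1     2     2     2     3     3     4     4
          7     1     0     1     1     1     2     2     3     3     4     5     5

5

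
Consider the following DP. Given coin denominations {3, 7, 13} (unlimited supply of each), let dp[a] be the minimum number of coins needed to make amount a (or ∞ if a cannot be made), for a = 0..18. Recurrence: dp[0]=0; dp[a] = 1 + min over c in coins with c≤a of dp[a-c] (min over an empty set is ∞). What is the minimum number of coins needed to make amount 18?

6

 a  0  1  2  3  4  5  6  7  8  9 10 11 12 13 14 15 16 17 18
dp  0  -  -  1  -  -  2  1  -  3  2  -  4  1  2  5  2  3  6
(- denotes ∞ / unreachable)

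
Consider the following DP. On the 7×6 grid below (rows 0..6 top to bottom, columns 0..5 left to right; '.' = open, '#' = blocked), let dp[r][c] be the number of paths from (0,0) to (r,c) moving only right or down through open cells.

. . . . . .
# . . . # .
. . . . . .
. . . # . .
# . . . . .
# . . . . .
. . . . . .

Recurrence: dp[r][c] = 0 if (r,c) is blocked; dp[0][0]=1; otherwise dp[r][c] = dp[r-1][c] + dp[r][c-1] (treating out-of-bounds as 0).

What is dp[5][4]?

r\c   0   1   2   3   4   5
  0   1   1   1   1   1   1
  1   0   1   2   3   0   1
  2   0   1   3   6   6   7
  3   0   1   4   0   6  13
  4   0   1   5   5  11  24
  5   0   1   6  11  22  46
  6   0   1   7  18  40  86

22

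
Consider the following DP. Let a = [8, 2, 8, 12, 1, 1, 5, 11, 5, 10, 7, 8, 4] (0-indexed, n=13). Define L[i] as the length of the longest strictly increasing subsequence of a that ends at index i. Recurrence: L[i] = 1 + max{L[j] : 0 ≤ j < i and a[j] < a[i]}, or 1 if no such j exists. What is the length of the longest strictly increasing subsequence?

   i    0    1    2    3    4    5    6    7    8    9   10   11   12
a[i]    8    2    8   12    1    1    5   11    5   10    7    8    4
L[i]    1    1    2    3    1    1    2    3    2    3    3    4    2

4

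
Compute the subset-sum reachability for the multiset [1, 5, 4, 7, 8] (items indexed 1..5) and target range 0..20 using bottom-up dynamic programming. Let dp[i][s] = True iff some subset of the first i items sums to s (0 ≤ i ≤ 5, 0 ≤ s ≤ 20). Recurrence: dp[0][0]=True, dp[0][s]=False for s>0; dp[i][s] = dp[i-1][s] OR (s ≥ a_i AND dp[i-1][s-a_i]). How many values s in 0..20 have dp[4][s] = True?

i\s   0   1   2   3   4   5   6   7   8   9  10  11  12  13  14  15  16  17  18  19  20
  0   T   F   F   F   F   F   F   F   F   F   F   F   F   F   F   F   F   F   F   F   F
  1   T   T   F   F   F   F   F   F   F   F   F   F   F   F   F   F   F   F   F   F   F
  2   T   T   F   F   F   T   T   F   F   F   F   F   F   F   F   F   F   F   F   F   F
  3   T   T   F   F   T   T   T   F   F   T   T   F   F   F   F   F   F   F   F   F   F
  4   T   T   F   F   T   T   T   T   T   T   T   T   T   T   F   F   T   T   F   F   F
  5   T   T   F   F   T   T   T   T   T   T   T   T   T   T   T   T   T   T   T   T   T

14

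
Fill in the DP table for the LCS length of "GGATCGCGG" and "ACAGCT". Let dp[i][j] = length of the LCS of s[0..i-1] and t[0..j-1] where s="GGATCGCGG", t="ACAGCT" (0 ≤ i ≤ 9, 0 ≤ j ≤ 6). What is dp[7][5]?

4

   ''  A  C  A  G  C  T
''  0  0  0  0  0  0  0
 G  0  0  0  0  1  1  1
 G  0  0  0  0  1  1  1
 A  0  1  1  1  1  1  1
 T  0  1  1  1  1  1  2
 C  0  1  2  2  2  2  2
 G  0  1  2  2  3  3  3
 C  0  1  2  2  3  4  4
 G  0  1  2  2  3  4  4
 G  0  1  2  2  3  4  4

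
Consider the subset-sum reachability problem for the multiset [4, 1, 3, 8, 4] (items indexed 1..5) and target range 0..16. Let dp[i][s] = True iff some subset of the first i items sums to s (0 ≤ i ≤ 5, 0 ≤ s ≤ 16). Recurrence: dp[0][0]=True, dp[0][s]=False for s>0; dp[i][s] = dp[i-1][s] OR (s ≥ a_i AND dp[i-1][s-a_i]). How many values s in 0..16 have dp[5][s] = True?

13

i\s   0   1   2   3   4   5   6   7   8   9  10  11  12  13  14  15  16
  0   T   F   F   F   F   F   F   F   F   F   F   F   F   F   F   F   F
  1   T   F   F   F   T   F   F   F   F   F   F   F   F   F   F   F   F
  2   T   T   F   F   T   T   F   F   F   F   F   F   F   F   F   F   F
  3   T   T   F   T   T   T   F   T   T   F   F   F   F   F   F   F   F
  4   T   T   F   T   T   T   F   T   T   T   F   T   T   T   F   T   T
  5   T   T   F   T   T   T   F   T   T   T   F   T   T   T   F   T   T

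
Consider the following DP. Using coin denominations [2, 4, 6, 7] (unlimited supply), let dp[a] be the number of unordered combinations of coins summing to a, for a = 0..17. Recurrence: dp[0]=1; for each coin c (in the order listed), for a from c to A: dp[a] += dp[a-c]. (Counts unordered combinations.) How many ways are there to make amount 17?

5

after  coin     0     1     2     3     4     5     6     7     8     9    10    11    12    13    14    15    16    17
          2     1     0     1     0     1     0     1     0     1     0     1     0     1     0     1     0     1     0
          4     1     0     1     0     2     0     2     0     3     0     3     0     4     0     4     0     5     0
          6     1     0     1     0     2     0     3     0     4     0     5     0     7     0     8     0    10     0
          7     1     0     1     0     2     0     3     1     4     1     5     2     7     3     9     4    11     5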